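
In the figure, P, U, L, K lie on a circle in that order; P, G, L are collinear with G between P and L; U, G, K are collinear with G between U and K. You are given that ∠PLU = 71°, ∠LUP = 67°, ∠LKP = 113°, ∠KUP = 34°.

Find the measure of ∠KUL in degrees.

1. ∠PKU = 71°  [same arc PU]
2. ∠LPU = 42°  [△PUL]
3. ∠KPU = 75°  [△PUK]
4. ∠LKU = 42°  [same arc UL]
5. ∠KLU = 105°  [cyclic PULK, opposite ∠P+∠L]
6. ∠KUL = 33°  [△ULK]

∠KUL = 33°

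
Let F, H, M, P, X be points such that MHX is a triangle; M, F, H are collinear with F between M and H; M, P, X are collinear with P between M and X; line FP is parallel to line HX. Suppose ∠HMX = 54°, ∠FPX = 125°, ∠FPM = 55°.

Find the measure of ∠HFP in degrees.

1. ∠FMP = 54°  [F on MH, P on MX]
2. ∠MFP = 71°  [△MFP]
3. ∠HFP = 109°  [linear pair at F on MH]

∠HFP = 109°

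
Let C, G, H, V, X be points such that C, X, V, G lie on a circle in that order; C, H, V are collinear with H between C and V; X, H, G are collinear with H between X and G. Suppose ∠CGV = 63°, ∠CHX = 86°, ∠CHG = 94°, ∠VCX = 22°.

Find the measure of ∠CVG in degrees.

1. ∠GHV = 86°  [vertical angles at H]
2. ∠VGX = 22°  [same arc XV]
3. ∠CVG = 72°  [△VHG]

∠CVG = 72°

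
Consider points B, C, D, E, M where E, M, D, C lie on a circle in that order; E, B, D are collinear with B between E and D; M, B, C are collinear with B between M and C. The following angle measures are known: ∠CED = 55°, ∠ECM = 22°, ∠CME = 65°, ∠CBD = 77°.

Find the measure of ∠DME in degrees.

1. ∠CDE = 65°  [same arc EC]
2. ∠DCE = 60°  [△EDC]
3. ∠DME = 120°  [cyclic EMDC, opposite ∠M+∠C]

∠DME = 120°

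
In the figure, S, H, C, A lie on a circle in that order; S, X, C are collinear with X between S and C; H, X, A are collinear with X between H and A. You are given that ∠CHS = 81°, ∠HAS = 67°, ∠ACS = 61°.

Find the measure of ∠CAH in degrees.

1. ∠HCS = 67°  [same arc SH]
2. ∠CSH = 32°  [△SHC]
3. ∠CAH = 32°  [same arc HC]

∠CAH = 32°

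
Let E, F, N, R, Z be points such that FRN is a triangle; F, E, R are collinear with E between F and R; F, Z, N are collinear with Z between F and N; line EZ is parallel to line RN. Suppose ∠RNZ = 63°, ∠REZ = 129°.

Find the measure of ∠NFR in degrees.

∠NFR = 66°

1. ∠FNR = 63°  [Z on ray NF]
2. ∠FEZ = 51°  [linear pair at E on FR]
3. ∠EZF = 63°  [EZ∥RN, corresponding at Z]
4. ∠EFZ = 66°  [△FEZ]
5. ∠NFR = 66°  [E on FR, Z on FN]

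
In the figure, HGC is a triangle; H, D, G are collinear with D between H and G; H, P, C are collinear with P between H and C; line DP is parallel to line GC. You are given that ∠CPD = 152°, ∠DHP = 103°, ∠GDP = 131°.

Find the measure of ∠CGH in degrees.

1. ∠DPH = 28°  [linear pair at P on HC]
2. ∠HDP = 49°  [△HDP]
3. ∠CGH = 49°  [DP∥GC, corresponding at D]

∠CGH = 49°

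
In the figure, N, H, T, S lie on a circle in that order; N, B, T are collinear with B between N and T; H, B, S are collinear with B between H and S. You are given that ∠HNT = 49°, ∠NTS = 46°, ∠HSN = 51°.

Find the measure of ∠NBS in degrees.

1. ∠HST = 49°  [same arc HT]
2. ∠SBT = 85°  [△TBS]
3. ∠NBS = 95°  [linear pair at B on NT]

∠NBS = 95°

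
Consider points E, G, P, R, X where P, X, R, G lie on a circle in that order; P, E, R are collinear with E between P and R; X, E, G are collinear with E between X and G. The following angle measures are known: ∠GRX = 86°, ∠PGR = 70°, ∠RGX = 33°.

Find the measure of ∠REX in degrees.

1. ∠GXR = 61°  [△XRG]
2. ∠PXR = 110°  [cyclic PXRG, opposite ∠X+∠G]
3. ∠RPX = 33°  [same arc XR]
4. ∠PRX = 37°  [△PXR]
5. ∠REX = 82°  [△XER]

∠REX = 82°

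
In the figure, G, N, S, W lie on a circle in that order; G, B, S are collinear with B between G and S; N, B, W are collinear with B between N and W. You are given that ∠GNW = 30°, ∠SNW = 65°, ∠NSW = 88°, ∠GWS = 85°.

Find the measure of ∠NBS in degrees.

1. ∠NWS = 27°  [△NSW]
2. ∠GNS = 95°  [cyclic GNSW, opposite ∠N+∠W]
3. ∠NGS = 27°  [same arc NS]
4. ∠GSN = 58°  [△GNS]
5. ∠NBS = 57°  [△NBS]

∠NBS = 57°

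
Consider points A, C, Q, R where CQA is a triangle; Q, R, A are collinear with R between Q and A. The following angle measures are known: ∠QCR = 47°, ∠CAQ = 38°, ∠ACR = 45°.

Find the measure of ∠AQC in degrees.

∠AQC = 50°

1. ∠CAR = 38°  [R on ray AQ]
2. ∠ARC = 97°  [△CRA]
3. ∠CRQ = 83°  [linear pair at R on QA]
4. ∠CQR = 50°  [△CQR]
5. ∠AQC = 50°  [R on ray QA]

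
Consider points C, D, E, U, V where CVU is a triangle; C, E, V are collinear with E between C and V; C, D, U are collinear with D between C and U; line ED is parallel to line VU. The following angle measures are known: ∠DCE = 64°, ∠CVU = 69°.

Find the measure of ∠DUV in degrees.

∠DUV = 47°

1. ∠UCV = 64°  [E on CV, D on CU]
2. ∠CUV = 47°  [△CVU]
3. ∠DUV = 47°  [D on ray UC]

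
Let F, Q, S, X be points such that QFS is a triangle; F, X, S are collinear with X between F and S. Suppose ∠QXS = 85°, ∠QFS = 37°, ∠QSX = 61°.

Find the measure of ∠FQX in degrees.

∠FQX = 48°

1. ∠FXQ = 95°  [linear pair at X on FS]
2. ∠QFX = 37°  [X on ray FS]
3. ∠FQX = 48°  [△QFX]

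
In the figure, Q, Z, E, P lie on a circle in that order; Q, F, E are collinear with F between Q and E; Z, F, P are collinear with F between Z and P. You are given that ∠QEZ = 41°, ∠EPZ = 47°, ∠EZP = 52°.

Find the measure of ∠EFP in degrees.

∠EFP = 93°

1. ∠QPZ = 41°  [same arc QZ]
2. ∠EQP = 52°  [same arc EP]
3. ∠PFQ = 87°  [△QFP]
4. ∠EFP = 93°  [linear pair at F on QE]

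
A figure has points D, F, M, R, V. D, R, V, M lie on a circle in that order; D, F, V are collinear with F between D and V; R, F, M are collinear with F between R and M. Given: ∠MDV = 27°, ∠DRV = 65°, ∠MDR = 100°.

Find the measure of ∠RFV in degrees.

1. ∠MRV = 27°  [same arc VM]
2. ∠MVR = 80°  [cyclic DRVM, opposite ∠D+∠V]
3. ∠RMV = 73°  [△RVM]
4. ∠RDV = 73°  [same arc RV]
5. ∠DVR = 42°  [△DRV]
6. ∠RFV = 111°  [△RFV]

∠RFV = 111°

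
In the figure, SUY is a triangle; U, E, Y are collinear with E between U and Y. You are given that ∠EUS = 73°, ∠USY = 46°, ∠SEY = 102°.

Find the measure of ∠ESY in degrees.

∠ESY = 17°

1. ∠SUY = 73°  [E on ray UY]
2. ∠SYU = 61°  [△SUY]
3. ∠EYS = 61°  [E on ray YU]
4. ∠ESY = 17°  [△SEY]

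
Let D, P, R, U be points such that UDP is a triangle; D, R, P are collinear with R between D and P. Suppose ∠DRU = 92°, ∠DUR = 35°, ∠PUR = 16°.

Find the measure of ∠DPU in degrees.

1. ∠PRU = 88°  [linear pair at R on DP]
2. ∠RPU = 76°  [△URP]
3. ∠DPU = 76°  [R on ray PD]

∠DPU = 76°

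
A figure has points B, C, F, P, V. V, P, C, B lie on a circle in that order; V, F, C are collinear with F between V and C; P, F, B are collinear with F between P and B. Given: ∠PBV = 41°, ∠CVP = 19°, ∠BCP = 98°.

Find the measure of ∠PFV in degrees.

∠PFV = 104°

1. ∠PCV = 41°  [same arc VP]
2. ∠CBP = 19°  [same arc PC]
3. ∠BPC = 63°  [△PCB]
4. ∠CFP = 76°  [△PFC]
5. ∠PFV = 104°  [linear pair at F on VC]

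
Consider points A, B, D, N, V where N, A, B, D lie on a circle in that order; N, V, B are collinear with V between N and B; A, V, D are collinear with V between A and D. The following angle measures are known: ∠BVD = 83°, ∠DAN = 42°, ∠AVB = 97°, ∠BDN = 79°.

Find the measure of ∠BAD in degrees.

1. ∠DBN = 42°  [same arc ND]
2. ∠BND = 59°  [△NBD]
3. ∠BAD = 59°  [same arc BD]

∠BAD = 59°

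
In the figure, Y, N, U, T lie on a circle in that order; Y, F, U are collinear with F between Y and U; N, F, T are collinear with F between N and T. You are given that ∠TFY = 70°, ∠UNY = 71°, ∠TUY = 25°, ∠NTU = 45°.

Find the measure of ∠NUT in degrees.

∠NUT = 89°

1. ∠UTY = 109°  [cyclic YNUT, opposite ∠N+∠T]
2. ∠TYU = 46°  [△YUT]
3. ∠TNU = 46°  [same arc UT]
4. ∠NUT = 89°  [△NUT]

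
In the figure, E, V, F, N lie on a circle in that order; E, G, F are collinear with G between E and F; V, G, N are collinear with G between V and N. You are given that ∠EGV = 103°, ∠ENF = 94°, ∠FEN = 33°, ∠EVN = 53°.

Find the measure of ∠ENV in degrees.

∠ENV = 70°

1. ∠FGN = 103°  [vertical angles at G]
2. ∠EGN = 77°  [linear pair at G on EF]
3. ∠ENV = 70°  [△EGN]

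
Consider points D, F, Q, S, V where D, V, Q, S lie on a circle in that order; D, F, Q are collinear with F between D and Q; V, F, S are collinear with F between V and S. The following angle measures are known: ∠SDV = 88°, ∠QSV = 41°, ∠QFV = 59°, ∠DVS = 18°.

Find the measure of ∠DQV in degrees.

1. ∠SQV = 92°  [cyclic DVQS, opposite ∠D+∠Q]
2. ∠QVS = 47°  [△VQS]
3. ∠DQV = 74°  [△VFQ]

∠DQV = 74°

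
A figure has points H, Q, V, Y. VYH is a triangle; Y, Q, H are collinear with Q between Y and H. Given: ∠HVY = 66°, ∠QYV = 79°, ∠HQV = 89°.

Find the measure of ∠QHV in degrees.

∠QHV = 35°

1. ∠HYV = 79°  [Q on ray YH]
2. ∠VHY = 35°  [△VYH]
3. ∠QHV = 35°  [Q on ray HY]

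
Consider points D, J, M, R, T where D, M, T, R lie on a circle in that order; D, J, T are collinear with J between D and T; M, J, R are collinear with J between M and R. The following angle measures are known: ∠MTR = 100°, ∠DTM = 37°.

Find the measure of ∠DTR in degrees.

∠DTR = 63°

1. ∠MDR = 80°  [cyclic DMTR, opposite ∠D+∠T]
2. ∠DRM = 37°  [same arc DM]
3. ∠DMR = 63°  [△DMR]
4. ∠DTR = 63°  [same arc DR]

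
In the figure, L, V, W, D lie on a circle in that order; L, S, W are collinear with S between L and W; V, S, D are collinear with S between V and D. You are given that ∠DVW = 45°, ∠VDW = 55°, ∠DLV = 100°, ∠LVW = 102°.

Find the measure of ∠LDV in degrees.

1. ∠VLW = 55°  [same arc VW]
2. ∠LWV = 23°  [△LVW]
3. ∠LDV = 23°  [same arc LV]

∠LDV = 23°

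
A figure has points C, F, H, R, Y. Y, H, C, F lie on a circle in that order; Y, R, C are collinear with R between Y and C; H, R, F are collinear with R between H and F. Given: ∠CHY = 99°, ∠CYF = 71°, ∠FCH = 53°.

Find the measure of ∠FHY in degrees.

1. ∠CFY = 81°  [cyclic YHCF, opposite ∠H+∠F]
2. ∠FCY = 28°  [△YCF]
3. ∠FHY = 28°  [same arc YF]

∠FHY = 28°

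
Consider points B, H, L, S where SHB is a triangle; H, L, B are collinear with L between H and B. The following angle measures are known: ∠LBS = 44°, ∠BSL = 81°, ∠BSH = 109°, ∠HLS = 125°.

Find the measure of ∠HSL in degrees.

1. ∠HBS = 44°  [L on ray BH]
2. ∠BHS = 27°  [△SHB]
3. ∠LHS = 27°  [L on ray HB]
4. ∠HSL = 28°  [△SHL]

∠HSL = 28°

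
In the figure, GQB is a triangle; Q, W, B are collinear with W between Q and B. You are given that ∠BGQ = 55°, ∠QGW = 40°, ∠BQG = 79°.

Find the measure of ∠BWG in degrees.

∠BWG = 119°

1. ∠GQW = 79°  [W on ray QB]
2. ∠GWQ = 61°  [△GQW]
3. ∠BWG = 119°  [linear pair at W on QB]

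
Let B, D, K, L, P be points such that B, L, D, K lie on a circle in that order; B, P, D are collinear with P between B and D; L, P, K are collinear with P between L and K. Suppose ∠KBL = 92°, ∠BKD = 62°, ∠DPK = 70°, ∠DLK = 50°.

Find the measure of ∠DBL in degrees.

1. ∠KDL = 88°  [cyclic BLDK, opposite ∠B+∠D]
2. ∠DKL = 42°  [△LDK]
3. ∠DBL = 42°  [same arc LD]

∠DBL = 42°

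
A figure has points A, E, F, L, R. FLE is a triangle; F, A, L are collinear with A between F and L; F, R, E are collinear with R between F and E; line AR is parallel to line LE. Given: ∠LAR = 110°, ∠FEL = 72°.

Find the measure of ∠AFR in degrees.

1. ∠FAR = 70°  [linear pair at A on FL]
2. ∠ARF = 72°  [AR∥LE, corresponding at R]
3. ∠AFR = 38°  [△FAR]

∠AFR = 38°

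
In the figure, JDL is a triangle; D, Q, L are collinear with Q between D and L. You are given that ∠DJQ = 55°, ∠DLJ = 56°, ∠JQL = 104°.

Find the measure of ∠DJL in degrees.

∠DJL = 75°

1. ∠DQJ = 76°  [linear pair at Q on DL]
2. ∠JDQ = 49°  [△JDQ]
3. ∠JDL = 49°  [Q on ray DL]
4. ∠DJL = 75°  [△JDL]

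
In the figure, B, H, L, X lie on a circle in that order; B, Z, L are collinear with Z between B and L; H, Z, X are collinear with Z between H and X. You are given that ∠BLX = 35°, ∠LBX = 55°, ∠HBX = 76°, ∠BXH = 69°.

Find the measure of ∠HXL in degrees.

∠HXL = 21°

1. ∠LHX = 55°  [same arc LX]
2. ∠HLX = 104°  [cyclic BHLX, opposite ∠B+∠L]
3. ∠HXL = 21°  [△HLX]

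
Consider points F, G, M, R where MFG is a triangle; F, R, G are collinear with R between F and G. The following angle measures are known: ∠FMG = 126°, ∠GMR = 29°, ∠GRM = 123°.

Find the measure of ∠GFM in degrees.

∠GFM = 26°

1. ∠MGR = 28°  [△MRG]
2. ∠FGM = 28°  [R on ray GF]
3. ∠GFM = 26°  [△MFG]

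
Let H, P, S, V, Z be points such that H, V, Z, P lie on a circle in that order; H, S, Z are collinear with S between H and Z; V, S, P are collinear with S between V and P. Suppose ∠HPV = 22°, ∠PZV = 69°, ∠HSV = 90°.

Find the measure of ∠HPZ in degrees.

1. ∠HZV = 22°  [same arc HV]
2. ∠PHV = 111°  [cyclic HVZP, opposite ∠H+∠Z]
3. ∠VSZ = 90°  [linear pair at S on HZ]
4. ∠PVZ = 68°  [△VSZ]
5. ∠HVP = 47°  [△HVP]
6. ∠PHZ = 68°  [same arc ZP]
7. ∠HZP = 47°  [same arc HP]
8. ∠HPZ = 65°  [△HZP]

∠HPZ = 65°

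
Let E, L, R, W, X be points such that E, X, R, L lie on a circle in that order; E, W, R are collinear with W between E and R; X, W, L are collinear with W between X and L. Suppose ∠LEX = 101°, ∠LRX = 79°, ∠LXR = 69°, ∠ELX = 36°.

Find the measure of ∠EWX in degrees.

1. ∠EXL = 43°  [△EXL]
2. ∠RLX = 32°  [△XRL]
3. ∠REX = 32°  [same arc XR]
4. ∠EWX = 105°  [△EWX]

∠EWX = 105°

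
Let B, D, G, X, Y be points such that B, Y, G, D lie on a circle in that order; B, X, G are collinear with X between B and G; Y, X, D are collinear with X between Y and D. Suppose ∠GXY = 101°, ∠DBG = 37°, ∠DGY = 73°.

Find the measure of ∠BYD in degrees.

∠BYD = 31°

1. ∠BXD = 101°  [vertical angles at X]
2. ∠BDY = 42°  [△BXD]
3. ∠DBY = 107°  [cyclic BYGD, opposite ∠B+∠G]
4. ∠BYD = 31°  [△BYD]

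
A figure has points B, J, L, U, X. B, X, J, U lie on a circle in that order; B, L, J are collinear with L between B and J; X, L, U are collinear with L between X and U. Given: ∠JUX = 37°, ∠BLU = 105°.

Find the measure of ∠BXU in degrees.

1. ∠JBX = 37°  [same arc XJ]
2. ∠JLX = 105°  [vertical angles at L]
3. ∠BLX = 75°  [linear pair at L on BJ]
4. ∠BXU = 68°  [△BLX]

∠BXU = 68°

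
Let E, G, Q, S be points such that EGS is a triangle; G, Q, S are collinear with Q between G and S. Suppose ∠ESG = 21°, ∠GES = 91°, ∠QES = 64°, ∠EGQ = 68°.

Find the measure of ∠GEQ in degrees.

∠GEQ = 27°

1. ∠ESQ = 21°  [Q on ray SG]
2. ∠EQS = 95°  [△EQS]
3. ∠EQG = 85°  [linear pair at Q on GS]
4. ∠GEQ = 27°  [△EGQ]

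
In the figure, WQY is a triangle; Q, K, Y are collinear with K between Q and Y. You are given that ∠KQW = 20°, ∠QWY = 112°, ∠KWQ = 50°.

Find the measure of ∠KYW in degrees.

1. ∠WQY = 20°  [K on ray QY]
2. ∠QYW = 48°  [△WQY]
3. ∠KYW = 48°  [K on ray YQ]

∠KYW = 48°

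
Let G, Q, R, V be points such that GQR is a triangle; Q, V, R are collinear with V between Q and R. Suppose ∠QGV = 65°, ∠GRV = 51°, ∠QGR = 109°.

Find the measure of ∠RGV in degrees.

∠RGV = 44°

1. ∠GRQ = 51°  [V on ray RQ]
2. ∠GQR = 20°  [△GQR]
3. ∠GQV = 20°  [V on ray QR]
4. ∠GVQ = 95°  [△GQV]
5. ∠GVR = 85°  [linear pair at V on QR]
6. ∠RGV = 44°  [△GVR]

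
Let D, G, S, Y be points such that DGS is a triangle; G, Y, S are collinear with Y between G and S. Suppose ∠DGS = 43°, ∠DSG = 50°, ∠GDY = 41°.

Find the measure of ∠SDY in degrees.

∠SDY = 46°

1. ∠DGY = 43°  [Y on ray GS]
2. ∠DSY = 50°  [Y on ray SG]
3. ∠DYG = 96°  [△DGY]
4. ∠DYS = 84°  [linear pair at Y on GS]
5. ∠SDY = 46°  [△DYS]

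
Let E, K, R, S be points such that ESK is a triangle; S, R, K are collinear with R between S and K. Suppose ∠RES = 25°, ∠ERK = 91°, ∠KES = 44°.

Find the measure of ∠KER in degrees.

1. ∠ERS = 89°  [linear pair at R on SK]
2. ∠ESR = 66°  [△ESR]
3. ∠ESK = 66°  [R on ray SK]
4. ∠EKS = 70°  [△ESK]
5. ∠EKR = 70°  [R on ray KS]
6. ∠KER = 19°  [△ERK]

∠KER = 19°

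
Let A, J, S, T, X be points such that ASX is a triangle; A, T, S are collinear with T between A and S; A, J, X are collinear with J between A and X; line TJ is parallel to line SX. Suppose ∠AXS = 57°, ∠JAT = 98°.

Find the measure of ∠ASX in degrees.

1. ∠AJT = 57°  [TJ∥SX, corresponding at J]
2. ∠ATJ = 25°  [△ATJ]
3. ∠ASX = 25°  [TJ∥SX, corresponding at T]

∠ASX = 25°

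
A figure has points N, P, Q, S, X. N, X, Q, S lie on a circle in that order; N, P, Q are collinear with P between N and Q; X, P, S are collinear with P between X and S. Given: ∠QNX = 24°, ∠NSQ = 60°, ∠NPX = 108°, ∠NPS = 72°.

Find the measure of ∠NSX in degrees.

∠NSX = 36°

1. ∠NXQ = 120°  [cyclic NXQS, opposite ∠X+∠S]
2. ∠NQX = 36°  [△NXQ]
3. ∠NSX = 36°  [same arc NX]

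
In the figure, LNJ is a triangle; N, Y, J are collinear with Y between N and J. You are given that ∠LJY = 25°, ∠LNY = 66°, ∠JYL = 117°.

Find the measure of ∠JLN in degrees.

1. ∠LJN = 25°  [Y on ray JN]
2. ∠JNL = 66°  [Y on ray NJ]
3. ∠JLN = 89°  [△LNJ]

∠JLN = 89°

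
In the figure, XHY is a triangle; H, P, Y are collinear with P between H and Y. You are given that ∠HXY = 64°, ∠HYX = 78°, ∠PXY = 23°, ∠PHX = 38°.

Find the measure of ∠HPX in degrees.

∠HPX = 101°

1. ∠PYX = 78°  [P on ray YH]
2. ∠XPY = 79°  [△XPY]
3. ∠HPX = 101°  [linear pair at P on HY]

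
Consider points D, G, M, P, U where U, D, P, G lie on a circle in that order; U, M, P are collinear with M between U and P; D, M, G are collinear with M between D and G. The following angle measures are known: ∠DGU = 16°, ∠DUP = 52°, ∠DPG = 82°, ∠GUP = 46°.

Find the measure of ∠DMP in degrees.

1. ∠DPU = 16°  [same arc UD]
2. ∠DGP = 52°  [same arc DP]
3. ∠GDP = 46°  [△DPG]
4. ∠DMP = 118°  [△DMP]

∠DMP = 118°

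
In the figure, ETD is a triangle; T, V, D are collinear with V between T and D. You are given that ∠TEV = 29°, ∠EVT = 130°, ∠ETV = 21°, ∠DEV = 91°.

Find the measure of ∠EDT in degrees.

∠EDT = 39°

1. ∠DVE = 50°  [linear pair at V on TD]
2. ∠EDV = 39°  [△EVD]
3. ∠EDT = 39°  [V on ray DT]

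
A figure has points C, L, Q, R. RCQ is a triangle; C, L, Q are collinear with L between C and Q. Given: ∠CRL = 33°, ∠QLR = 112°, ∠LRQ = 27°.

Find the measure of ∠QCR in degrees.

∠QCR = 79°

1. ∠CLR = 68°  [linear pair at L on CQ]
2. ∠LCR = 79°  [△RCL]
3. ∠QCR = 79°  [L on ray CQ]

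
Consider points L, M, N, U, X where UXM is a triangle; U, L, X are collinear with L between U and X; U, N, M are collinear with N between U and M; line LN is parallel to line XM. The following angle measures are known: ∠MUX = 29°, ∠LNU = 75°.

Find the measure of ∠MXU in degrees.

1. ∠LUN = 29°  [L on UX, N on UM]
2. ∠NLU = 76°  [△ULN]
3. ∠MXU = 76°  [LN∥XM, corresponding at L]

∠MXU = 76°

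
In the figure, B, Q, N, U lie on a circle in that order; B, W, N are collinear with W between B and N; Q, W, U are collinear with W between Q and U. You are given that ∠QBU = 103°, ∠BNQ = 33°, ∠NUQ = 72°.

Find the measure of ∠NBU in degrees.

∠NBU = 31°

1. ∠QNU = 77°  [cyclic BQNU, opposite ∠B+∠N]
2. ∠NQU = 31°  [△QNU]
3. ∠NBU = 31°  [same arc NU]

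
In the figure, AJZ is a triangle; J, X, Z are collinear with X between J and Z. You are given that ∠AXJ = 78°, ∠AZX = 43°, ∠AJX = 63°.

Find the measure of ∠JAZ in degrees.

1. ∠AZJ = 43°  [X on ray ZJ]
2. ∠AJZ = 63°  [X on ray JZ]
3. ∠JAZ = 74°  [△AJZ]

∠JAZ = 74°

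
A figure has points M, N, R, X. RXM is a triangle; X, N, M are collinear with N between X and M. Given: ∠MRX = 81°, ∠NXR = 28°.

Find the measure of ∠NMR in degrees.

∠NMR = 71°

1. ∠MXR = 28°  [N on ray XM]
2. ∠RMX = 71°  [△RXM]
3. ∠NMR = 71°  [N on ray MX]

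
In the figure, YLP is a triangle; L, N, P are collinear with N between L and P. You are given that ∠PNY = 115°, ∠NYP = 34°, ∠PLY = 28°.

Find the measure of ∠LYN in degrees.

∠LYN = 87°

1. ∠LNY = 65°  [linear pair at N on LP]
2. ∠NLY = 28°  [N on ray LP]
3. ∠LYN = 87°  [△YLN]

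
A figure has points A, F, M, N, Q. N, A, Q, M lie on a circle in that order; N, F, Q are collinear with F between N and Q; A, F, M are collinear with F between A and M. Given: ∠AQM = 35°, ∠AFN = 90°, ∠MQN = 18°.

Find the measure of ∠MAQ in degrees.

∠MAQ = 73°

1. ∠MFQ = 90°  [vertical angles at F]
2. ∠AMQ = 72°  [△QFM]
3. ∠MAQ = 73°  [△AQM]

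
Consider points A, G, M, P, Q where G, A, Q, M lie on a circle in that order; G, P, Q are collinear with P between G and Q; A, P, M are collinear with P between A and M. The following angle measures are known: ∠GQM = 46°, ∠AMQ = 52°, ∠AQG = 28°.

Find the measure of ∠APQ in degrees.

∠APQ = 98°

1. ∠GAM = 46°  [same arc GM]
2. ∠AGQ = 52°  [same arc AQ]
3. ∠APG = 82°  [△GPA]
4. ∠APQ = 98°  [linear pair at P on GQ]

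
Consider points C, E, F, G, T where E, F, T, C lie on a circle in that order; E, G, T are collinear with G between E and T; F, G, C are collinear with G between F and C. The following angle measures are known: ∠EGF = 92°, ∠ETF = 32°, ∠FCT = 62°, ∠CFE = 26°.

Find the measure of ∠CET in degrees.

1. ∠CGT = 92°  [vertical angles at G]
2. ∠ECF = 32°  [same arc EF]
3. ∠CGE = 88°  [linear pair at G on ET]
4. ∠CET = 60°  [△EGC]

∠CET = 60°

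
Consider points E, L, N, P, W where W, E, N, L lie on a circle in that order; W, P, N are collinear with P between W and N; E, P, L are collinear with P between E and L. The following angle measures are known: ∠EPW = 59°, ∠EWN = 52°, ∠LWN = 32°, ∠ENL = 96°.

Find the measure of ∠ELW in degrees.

∠ELW = 27°

1. ∠LEW = 69°  [△WPE]
2. ∠EWL = 84°  [cyclic WENL, opposite ∠W+∠N]
3. ∠ELW = 27°  [△WEL]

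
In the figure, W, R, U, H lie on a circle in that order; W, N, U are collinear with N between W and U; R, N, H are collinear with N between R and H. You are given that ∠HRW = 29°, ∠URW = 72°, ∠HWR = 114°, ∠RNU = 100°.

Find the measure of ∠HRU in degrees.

∠HRU = 43°

1. ∠HUW = 29°  [same arc WH]
2. ∠UHW = 108°  [cyclic WRUH, opposite ∠R+∠H]
3. ∠HWU = 43°  [△WUH]
4. ∠HRU = 43°  [same arc UH]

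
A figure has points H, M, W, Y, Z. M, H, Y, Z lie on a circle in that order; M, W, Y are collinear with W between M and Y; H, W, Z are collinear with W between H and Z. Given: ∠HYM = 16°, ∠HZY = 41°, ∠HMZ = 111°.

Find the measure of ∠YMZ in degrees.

∠YMZ = 70°

1. ∠HYZ = 69°  [cyclic MHYZ, opposite ∠M+∠Y]
2. ∠YHZ = 70°  [△HYZ]
3. ∠YMZ = 70°  [same arc YZ]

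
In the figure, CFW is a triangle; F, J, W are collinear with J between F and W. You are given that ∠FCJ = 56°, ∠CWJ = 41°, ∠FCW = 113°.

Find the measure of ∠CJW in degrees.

∠CJW = 82°

1. ∠CWF = 41°  [J on ray WF]
2. ∠CFW = 26°  [△CFW]
3. ∠CFJ = 26°  [J on ray FW]
4. ∠CJF = 98°  [△CFJ]
5. ∠CJW = 82°  [linear pair at J on FW]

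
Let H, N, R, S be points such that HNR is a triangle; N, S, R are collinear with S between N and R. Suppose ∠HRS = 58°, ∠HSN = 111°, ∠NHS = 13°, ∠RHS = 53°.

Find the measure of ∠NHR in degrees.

1. ∠HRN = 58°  [S on ray RN]
2. ∠HNS = 56°  [△HNS]
3. ∠HNR = 56°  [S on ray NR]
4. ∠NHR = 66°  [△HNR]

∠NHR = 66°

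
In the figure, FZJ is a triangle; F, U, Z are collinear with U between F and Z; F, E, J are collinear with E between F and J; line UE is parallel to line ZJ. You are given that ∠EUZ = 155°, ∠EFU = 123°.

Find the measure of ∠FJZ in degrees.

1. ∠EUF = 25°  [linear pair at U on FZ]
2. ∠FEU = 32°  [△FUE]
3. ∠FJZ = 32°  [UE∥ZJ, corresponding at E]

∠FJZ = 32°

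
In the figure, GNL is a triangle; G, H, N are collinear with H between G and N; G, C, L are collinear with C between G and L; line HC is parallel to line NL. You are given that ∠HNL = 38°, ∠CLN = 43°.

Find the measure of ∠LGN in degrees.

1. ∠GNL = 38°  [H on ray NG]
2. ∠GLN = 43°  [C on ray LG]
3. ∠LGN = 99°  [△GNL]

∠LGN = 99°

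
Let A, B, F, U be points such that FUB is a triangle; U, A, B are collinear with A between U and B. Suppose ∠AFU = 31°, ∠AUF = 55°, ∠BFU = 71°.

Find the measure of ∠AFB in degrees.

1. ∠FAU = 94°  [△FUA]
2. ∠BUF = 55°  [A on ray UB]
3. ∠FBU = 54°  [△FUB]
4. ∠BAF = 86°  [linear pair at A on UB]
5. ∠ABF = 54°  [A on ray BU]
6. ∠AFB = 40°  [△FAB]

∠AFB = 40°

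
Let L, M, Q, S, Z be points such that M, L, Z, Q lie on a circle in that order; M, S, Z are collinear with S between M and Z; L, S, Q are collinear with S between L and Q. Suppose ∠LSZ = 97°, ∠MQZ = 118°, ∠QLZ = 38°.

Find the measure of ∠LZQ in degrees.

∠LZQ = 69°

1. ∠MSQ = 97°  [vertical angles at S]
2. ∠QMZ = 38°  [same arc ZQ]
3. ∠QSZ = 83°  [linear pair at S on MZ]
4. ∠MZQ = 24°  [△MZQ]
5. ∠LQZ = 73°  [△ZSQ]
6. ∠LZQ = 69°  [△LZQ]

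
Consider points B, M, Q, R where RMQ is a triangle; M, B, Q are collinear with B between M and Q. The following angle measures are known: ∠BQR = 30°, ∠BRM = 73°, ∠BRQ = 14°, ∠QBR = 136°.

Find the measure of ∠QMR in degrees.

∠QMR = 63°

1. ∠MBR = 44°  [linear pair at B on MQ]
2. ∠BMR = 63°  [△RMB]
3. ∠QMR = 63°  [B on ray MQ]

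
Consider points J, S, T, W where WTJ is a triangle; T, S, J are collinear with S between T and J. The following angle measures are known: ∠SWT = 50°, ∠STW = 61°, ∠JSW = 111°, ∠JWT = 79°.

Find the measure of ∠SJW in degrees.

1. ∠JTW = 61°  [S on ray TJ]
2. ∠TJW = 40°  [△WTJ]
3. ∠SJW = 40°  [S on ray JT]

∠SJW = 40°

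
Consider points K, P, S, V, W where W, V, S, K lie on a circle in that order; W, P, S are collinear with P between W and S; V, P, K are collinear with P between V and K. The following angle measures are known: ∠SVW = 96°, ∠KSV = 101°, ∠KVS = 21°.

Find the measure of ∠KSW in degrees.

∠KSW = 75°

1. ∠SKW = 84°  [cyclic WVSK, opposite ∠V+∠K]
2. ∠KWS = 21°  [same arc SK]
3. ∠KSW = 75°  [△WSK]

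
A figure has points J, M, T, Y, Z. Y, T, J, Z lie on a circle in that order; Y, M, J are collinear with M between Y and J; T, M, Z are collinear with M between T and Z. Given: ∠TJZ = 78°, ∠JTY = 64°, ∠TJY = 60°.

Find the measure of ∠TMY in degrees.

∠TMY = 106°

1. ∠TYZ = 102°  [cyclic YTJZ, opposite ∠Y+∠J]
2. ∠JYT = 56°  [△YTJ]
3. ∠TZY = 60°  [same arc YT]
4. ∠YTZ = 18°  [△YTZ]
5. ∠TMY = 106°  [△YMT]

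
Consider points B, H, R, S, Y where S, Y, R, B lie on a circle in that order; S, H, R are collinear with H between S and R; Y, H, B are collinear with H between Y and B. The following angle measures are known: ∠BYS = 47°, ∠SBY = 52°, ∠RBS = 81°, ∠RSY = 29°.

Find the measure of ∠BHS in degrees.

∠BHS = 76°

1. ∠BRS = 47°  [same arc SB]
2. ∠BSR = 52°  [△SRB]
3. ∠BHS = 76°  [△SHB]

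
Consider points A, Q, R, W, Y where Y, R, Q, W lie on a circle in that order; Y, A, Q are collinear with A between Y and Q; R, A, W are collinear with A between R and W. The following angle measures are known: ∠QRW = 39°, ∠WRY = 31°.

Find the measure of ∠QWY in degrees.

1. ∠QYW = 39°  [same arc QW]
2. ∠WQY = 31°  [same arc YW]
3. ∠QWY = 110°  [△YQW]

∠QWY = 110°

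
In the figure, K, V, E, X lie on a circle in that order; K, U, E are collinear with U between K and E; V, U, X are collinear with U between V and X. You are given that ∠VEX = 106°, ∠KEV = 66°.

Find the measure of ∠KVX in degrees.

1. ∠VKX = 74°  [cyclic KVEX, opposite ∠K+∠E]
2. ∠KXV = 66°  [same arc KV]
3. ∠KVX = 40°  [△KVX]

∠KVX = 40°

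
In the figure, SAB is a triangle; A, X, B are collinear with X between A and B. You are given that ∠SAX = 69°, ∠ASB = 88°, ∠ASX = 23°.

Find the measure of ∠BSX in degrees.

∠BSX = 65°

1. ∠AXS = 88°  [△SAX]
2. ∠BAS = 69°  [X on ray AB]
3. ∠ABS = 23°  [△SAB]
4. ∠BXS = 92°  [linear pair at X on AB]
5. ∠SBX = 23°  [X on ray BA]
6. ∠BSX = 65°  [△SXB]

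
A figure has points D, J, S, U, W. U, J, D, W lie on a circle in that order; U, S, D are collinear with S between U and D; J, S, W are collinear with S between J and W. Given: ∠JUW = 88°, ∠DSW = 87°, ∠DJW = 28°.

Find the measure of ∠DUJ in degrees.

∠DUJ = 60°

1. ∠JDW = 92°  [cyclic UJDW, opposite ∠U+∠D]
2. ∠DWJ = 60°  [△JDW]
3. ∠DUJ = 60°  [same arc JD]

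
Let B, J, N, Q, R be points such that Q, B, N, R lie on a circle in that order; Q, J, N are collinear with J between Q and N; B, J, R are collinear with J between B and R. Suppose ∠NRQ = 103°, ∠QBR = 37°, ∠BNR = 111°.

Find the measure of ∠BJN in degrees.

∠BJN = 66°

1. ∠QNR = 37°  [same arc QR]
2. ∠BQR = 69°  [cyclic QBNR, opposite ∠Q+∠N]
3. ∠NQR = 40°  [△QNR]
4. ∠BRQ = 74°  [△QBR]
5. ∠NBR = 40°  [same arc NR]
6. ∠BNQ = 74°  [same arc QB]
7. ∠BJN = 66°  [△BJN]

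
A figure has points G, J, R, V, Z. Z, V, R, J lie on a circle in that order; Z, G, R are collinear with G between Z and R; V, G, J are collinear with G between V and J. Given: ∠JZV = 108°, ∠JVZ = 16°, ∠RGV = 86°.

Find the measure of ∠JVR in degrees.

1. ∠VJZ = 56°  [△ZVJ]
2. ∠VRZ = 56°  [same arc ZV]
3. ∠JVR = 38°  [△VGR]

∠JVR = 38°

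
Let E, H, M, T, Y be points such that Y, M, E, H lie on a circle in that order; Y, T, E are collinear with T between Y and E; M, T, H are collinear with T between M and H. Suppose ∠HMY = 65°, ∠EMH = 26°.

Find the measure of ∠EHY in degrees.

∠EHY = 89°

1. ∠HEY = 65°  [same arc YH]
2. ∠EYH = 26°  [same arc EH]
3. ∠EHY = 89°  [△YEH]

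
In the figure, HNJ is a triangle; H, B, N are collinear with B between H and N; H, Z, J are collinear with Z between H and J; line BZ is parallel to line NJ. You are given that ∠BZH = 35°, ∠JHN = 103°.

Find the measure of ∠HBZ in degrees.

1. ∠HJN = 35°  [BZ∥NJ, corresponding at Z]
2. ∠HNJ = 42°  [△HNJ]
3. ∠HBZ = 42°  [BZ∥NJ, corresponding at B]

∠HBZ = 42°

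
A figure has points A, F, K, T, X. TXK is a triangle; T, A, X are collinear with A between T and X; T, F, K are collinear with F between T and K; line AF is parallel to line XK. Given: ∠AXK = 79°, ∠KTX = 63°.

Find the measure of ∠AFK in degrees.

1. ∠KXT = 79°  [A on ray XT]
2. ∠TKX = 38°  [△TXK]
3. ∠AFT = 38°  [AF∥XK, corresponding at F]
4. ∠AFK = 142°  [linear pair at F on TK]

∠AFK = 142°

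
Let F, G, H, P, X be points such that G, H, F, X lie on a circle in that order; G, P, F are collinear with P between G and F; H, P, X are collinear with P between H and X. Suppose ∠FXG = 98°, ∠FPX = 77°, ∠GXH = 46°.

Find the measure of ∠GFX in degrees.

1. ∠GPX = 103°  [linear pair at P on GF]
2. ∠FGX = 31°  [△GPX]
3. ∠GFX = 51°  [△GFX]

∠GFX = 51°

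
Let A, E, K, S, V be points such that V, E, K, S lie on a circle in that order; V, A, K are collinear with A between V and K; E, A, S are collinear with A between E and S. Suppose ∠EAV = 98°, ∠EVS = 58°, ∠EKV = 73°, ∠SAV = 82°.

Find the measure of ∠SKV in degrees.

∠SKV = 49°

1. ∠KAS = 98°  [vertical angles at A]
2. ∠EAK = 82°  [linear pair at A on VK]
3. ∠EKS = 122°  [cyclic VEKS, opposite ∠V+∠K]
4. ∠KES = 25°  [△EAK]
5. ∠ESK = 33°  [△EKS]
6. ∠SKV = 49°  [△KAS]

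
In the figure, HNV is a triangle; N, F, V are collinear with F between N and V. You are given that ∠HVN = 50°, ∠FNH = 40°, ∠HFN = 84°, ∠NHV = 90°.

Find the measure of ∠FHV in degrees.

1. ∠FVH = 50°  [F on ray VN]
2. ∠HFV = 96°  [linear pair at F on NV]
3. ∠FHV = 34°  [△HFV]

∠FHV = 34°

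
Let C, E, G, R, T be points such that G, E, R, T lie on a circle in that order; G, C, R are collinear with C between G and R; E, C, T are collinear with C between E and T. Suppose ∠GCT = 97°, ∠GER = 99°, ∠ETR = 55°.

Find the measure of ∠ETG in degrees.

1. ∠RCT = 83°  [linear pair at C on GR]
2. ∠GTR = 81°  [cyclic GERT, opposite ∠E+∠T]
3. ∠GRT = 42°  [△RCT]
4. ∠RGT = 57°  [△GRT]
5. ∠ETG = 26°  [△GCT]

∠ETG = 26°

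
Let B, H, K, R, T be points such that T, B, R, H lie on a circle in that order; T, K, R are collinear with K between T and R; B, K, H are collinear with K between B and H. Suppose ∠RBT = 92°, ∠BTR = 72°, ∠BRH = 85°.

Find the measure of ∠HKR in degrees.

1. ∠BRT = 16°  [△TBR]
2. ∠BHR = 72°  [same arc BR]
3. ∠HBR = 23°  [△BRH]
4. ∠BHT = 16°  [same arc TB]
5. ∠HTR = 23°  [same arc RH]
6. ∠HKT = 141°  [△TKH]
7. ∠HKR = 39°  [linear pair at K on TR]

∠HKR = 39°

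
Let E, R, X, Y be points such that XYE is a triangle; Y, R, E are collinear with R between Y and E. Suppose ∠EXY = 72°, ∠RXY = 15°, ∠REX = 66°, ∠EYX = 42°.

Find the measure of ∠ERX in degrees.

1. ∠RYX = 42°  [R on ray YE]
2. ∠XRY = 123°  [△XYR]
3. ∠ERX = 57°  [linear pair at R on YE]

∠ERX = 57°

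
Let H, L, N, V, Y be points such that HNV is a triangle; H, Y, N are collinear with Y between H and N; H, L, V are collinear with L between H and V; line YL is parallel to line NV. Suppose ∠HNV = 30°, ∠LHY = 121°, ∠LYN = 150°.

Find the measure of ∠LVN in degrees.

∠LVN = 29°

1. ∠HYL = 30°  [YL∥NV, corresponding at Y]
2. ∠HLY = 29°  [△HYL]
3. ∠VLY = 151°  [linear pair at L on HV]
4. ∠LVN = 29°  [YL∥NV, co-interior at V–L]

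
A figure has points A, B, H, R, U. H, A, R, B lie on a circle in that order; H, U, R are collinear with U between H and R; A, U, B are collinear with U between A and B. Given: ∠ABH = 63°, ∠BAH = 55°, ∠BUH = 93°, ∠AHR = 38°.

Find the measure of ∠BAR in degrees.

∠BAR = 24°

1. ∠ARH = 63°  [same arc HA]
2. ∠AUR = 93°  [vertical angles at U]
3. ∠BAR = 24°  [△AUR]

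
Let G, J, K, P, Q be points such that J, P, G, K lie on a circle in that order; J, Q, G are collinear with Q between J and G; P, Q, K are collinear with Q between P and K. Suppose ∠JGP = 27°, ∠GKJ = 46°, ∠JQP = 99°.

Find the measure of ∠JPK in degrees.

∠JPK = 62°

1. ∠GPJ = 134°  [cyclic JPGK, opposite ∠P+∠K]
2. ∠GJP = 19°  [△JPG]
3. ∠JPK = 62°  [△JQP]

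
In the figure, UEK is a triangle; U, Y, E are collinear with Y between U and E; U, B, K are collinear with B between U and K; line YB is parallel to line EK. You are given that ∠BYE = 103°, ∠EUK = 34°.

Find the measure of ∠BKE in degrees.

∠BKE = 69°

1. ∠BYU = 77°  [linear pair at Y on UE]
2. ∠BUY = 34°  [Y on UE, B on UK]
3. ∠UBY = 69°  [△UYB]
4. ∠KBY = 111°  [linear pair at B on UK]
5. ∠BKE = 69°  [YB∥EK, co-interior at K–B]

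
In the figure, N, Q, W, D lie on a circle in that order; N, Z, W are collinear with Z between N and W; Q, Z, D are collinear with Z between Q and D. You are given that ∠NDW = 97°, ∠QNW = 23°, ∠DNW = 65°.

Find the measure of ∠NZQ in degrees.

1. ∠DWN = 18°  [△NWD]
2. ∠DQN = 18°  [same arc ND]
3. ∠NZQ = 139°  [△NZQ]

∠NZQ = 139°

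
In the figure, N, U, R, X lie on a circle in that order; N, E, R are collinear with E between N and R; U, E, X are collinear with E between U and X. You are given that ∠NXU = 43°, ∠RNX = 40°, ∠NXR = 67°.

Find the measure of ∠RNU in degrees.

1. ∠NRU = 43°  [same arc NU]
2. ∠NUR = 113°  [cyclic NURX, opposite ∠U+∠X]
3. ∠RNU = 24°  [△NUR]

∠RNU = 24°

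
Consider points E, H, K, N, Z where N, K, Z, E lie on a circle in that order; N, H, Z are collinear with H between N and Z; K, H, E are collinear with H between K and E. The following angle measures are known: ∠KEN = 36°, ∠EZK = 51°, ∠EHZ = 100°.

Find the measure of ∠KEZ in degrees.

1. ∠ENK = 129°  [cyclic NKZE, opposite ∠N+∠Z]
2. ∠KHN = 100°  [vertical angles at H]
3. ∠EKN = 15°  [△NKE]
4. ∠KNZ = 65°  [△NHK]
5. ∠KEZ = 65°  [same arc KZ]

∠KEZ = 65°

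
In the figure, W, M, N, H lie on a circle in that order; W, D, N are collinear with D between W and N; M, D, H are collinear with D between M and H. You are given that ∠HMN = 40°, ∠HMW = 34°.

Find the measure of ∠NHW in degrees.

1. ∠HWN = 40°  [same arc NH]
2. ∠HNW = 34°  [same arc WH]
3. ∠NHW = 106°  [△WNH]

∠NHW = 106°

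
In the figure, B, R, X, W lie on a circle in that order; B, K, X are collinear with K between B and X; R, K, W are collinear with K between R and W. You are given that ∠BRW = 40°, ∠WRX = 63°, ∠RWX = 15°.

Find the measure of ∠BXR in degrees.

1. ∠BXW = 40°  [same arc BW]
2. ∠WBX = 63°  [same arc XW]
3. ∠RBX = 15°  [same arc RX]
4. ∠BWX = 77°  [△BXW]
5. ∠BRX = 103°  [cyclic BRXW, opposite ∠R+∠W]
6. ∠BXR = 62°  [△BRX]

∠BXR = 62°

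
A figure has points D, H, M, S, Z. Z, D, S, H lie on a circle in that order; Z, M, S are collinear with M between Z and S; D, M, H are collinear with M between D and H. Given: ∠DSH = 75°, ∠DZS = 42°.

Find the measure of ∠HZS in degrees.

1. ∠DHS = 42°  [same arc DS]
2. ∠HDS = 63°  [△DSH]
3. ∠HZS = 63°  [same arc SH]

∠HZS = 63°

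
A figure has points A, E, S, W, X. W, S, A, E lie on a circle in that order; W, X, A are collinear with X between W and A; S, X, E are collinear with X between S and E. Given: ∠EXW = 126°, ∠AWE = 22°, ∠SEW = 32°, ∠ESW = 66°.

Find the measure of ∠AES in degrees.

∠AES = 60°

1. ∠AXE = 54°  [linear pair at X on WA]
2. ∠EAW = 66°  [same arc WE]
3. ∠AES = 60°  [△AXE]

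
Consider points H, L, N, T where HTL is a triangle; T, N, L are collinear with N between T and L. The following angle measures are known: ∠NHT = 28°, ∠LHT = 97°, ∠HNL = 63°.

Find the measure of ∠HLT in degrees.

1. ∠HNT = 117°  [linear pair at N on TL]
2. ∠HTN = 35°  [△HTN]
3. ∠HTL = 35°  [N on ray TL]
4. ∠HLT = 48°  [△HTL]

∠HLT = 48°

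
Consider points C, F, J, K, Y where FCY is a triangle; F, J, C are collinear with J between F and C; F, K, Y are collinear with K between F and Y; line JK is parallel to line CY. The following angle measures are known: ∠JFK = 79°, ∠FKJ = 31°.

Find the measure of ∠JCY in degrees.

∠JCY = 70°

1. ∠FJK = 70°  [△FJK]
2. ∠CJK = 110°  [linear pair at J on FC]
3. ∠JCY = 70°  [JK∥CY, co-interior at C–J]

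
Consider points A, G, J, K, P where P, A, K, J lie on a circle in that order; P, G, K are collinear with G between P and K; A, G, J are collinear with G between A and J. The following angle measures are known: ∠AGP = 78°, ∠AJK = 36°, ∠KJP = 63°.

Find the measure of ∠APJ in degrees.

1. ∠JGK = 78°  [vertical angles at G]
2. ∠APK = 36°  [same arc AK]
3. ∠JKP = 66°  [△KGJ]
4. ∠JPK = 51°  [△PKJ]
5. ∠JGP = 102°  [linear pair at G on PK]
6. ∠JAP = 66°  [△PGA]
7. ∠AJP = 27°  [△PGJ]
8. ∠APJ = 87°  [△PAJ]

∠APJ = 87°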